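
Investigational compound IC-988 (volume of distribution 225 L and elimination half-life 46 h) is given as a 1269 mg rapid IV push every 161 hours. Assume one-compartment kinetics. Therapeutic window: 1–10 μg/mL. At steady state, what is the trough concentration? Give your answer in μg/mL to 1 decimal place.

0.5 μg/mL

Over one 161-h interval, 161/46 ≈ 3.5 half-lives elapse, leaving f ≈ 0.0884 of each dose.
Single-dose peak C₀ = D/Vd = 1269/225 ≈ 5.640 μg/mL.
Steady-state trough Cmin,ss = C₀·f/(1−f) ≈ 5.640 × 0.0884/0.9116 ≈ 0.547 μg/mL.
Trough 0.5 μg/mL vs MEC 1 μg/mL: subtherapeutic.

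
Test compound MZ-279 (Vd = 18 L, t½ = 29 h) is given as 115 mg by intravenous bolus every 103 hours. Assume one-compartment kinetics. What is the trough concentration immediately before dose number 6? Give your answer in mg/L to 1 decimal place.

f = (1/2)^(τ/t½) = (1/2)^(103/29) ≈ 0.0853.
C₀ = D/Vd = 115/18 ≈ 6.389 mg/L.
Before the 6th dose, 5 doses have been given. Superposition: Cmin = C₀·(f + f² + … + f^5).
≈ 6.389 × (0.0853 + 0.0073 + 0.0006 + 0.0001 + 0.0000) ≈ 6.389 × 0.0933 ≈ 0.596 mg/L.

0.6 mg/L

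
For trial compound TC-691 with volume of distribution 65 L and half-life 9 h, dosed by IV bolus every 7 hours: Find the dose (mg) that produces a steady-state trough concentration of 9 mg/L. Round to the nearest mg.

τ/t½ = 7/9 ≈ 0.77778, so f = (1/2)^(7/9) ≈ 0.583265.
Cmin,ss = (D/Vd)·f/(1−f), so D = Cmin,ss·Vd·(1−f)/f.
D = 9 × 65 × (1−f)/f ≈ 9 × 65 × 0.71449 ≈ 417.98 mg.

418 mg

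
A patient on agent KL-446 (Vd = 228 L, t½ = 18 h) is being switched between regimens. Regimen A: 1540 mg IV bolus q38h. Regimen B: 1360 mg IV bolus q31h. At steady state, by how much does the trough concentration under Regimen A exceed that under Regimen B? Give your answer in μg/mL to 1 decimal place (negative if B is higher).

Regimen A: f = (1/2)^(38/18) ≈ 0.2315; Cmin,ss = (1540/228)·f/(1−f) ≈ 2.035 μg/mL.
Regimen B: f = (1/2)^(31/18) ≈ 0.3031; Cmin,ss = (1360/228)·f/(1−f) ≈ 2.594 μg/mL.
Difference ≈ 2.035 − 2.594 ≈ -0.559 μg/mL.

-0.6 μg/mL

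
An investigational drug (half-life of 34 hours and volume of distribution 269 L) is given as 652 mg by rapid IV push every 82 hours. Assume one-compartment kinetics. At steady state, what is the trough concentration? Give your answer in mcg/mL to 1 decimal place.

0.6 mcg/mL

τ/t½ = 82/34 ≈ 2.4118, so fraction remaining f = (1/2)^(82/34) ≈ 0.1879.
Accumulation ratio R = 1/(1 − f) ≈ 1/0.8121 ≈ 1.2314.
Single-dose peak C₀ = D/Vd = 652/269 ≈ 2.424 mcg/mL.
Steady-state peak Cmax,ss = C₀·R ≈ 2.424 × 1.2314 ≈ 2.985 mcg/mL.
One interval later, Cmin,ss = Cmax,ss·e^(−kτ) ≈ 2.985 × 0.1879 ≈ 0.561 mcg/mL.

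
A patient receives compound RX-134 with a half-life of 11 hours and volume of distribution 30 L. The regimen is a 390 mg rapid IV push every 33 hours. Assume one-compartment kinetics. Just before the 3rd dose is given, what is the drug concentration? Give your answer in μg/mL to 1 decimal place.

f = (1/2)^(τ/t½) = (1/2)^(33/11) ≈ 0.1250.
C₀ = D/Vd = 390/30 ≈ 13.000 μg/mL.
Before the 3rd dose, 2 doses have been given. Superposition: Cmin = C₀·(f + f²).
≈ 13.000 × (0.1250 + 0.0156) ≈ 13.000 × 0.1406 ≈ 1.828 μg/mL.

1.8 μg/mL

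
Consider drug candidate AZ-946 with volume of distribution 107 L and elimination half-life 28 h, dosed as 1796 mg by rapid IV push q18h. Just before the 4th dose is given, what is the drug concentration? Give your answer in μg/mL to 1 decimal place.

f = (1/2)^(τ/t½) = (1/2)^(18/28) ≈ 0.6404.
C₀ = D/Vd = 1796/107 ≈ 16.785 μg/mL.
Before the 4th dose, 3 doses have been given. Superposition: Cmin = C₀·(f + f² + … + f^3).
≈ 16.785 × (0.6404 + 0.4101 + 0.2626) ≈ 16.785 × 1.3131 ≈ 22.040 μg/mL.

22.0 μg/mL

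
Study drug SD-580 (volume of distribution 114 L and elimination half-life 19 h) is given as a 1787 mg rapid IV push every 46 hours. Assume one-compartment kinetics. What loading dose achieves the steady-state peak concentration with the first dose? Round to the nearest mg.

2197 mg

f = (1/2)^(46/19) ≈ 0.186720; accumulation ratio R = 1/(1−f) ≈ 1.22959.
Loading dose to hit Cmax,ss on first dose: D_load = D_maint·R ≈ 1787 × 1.22959 ≈ 2197.28 mg.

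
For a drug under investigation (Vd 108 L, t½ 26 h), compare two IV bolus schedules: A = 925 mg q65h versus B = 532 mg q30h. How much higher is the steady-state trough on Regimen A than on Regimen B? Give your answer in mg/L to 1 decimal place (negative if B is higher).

Regimen A: f = (1/2)^(65/26) ≈ 0.1768; Cmin,ss = (925/108)·f/(1−f) ≈ 1.839 mg/L.
Regimen B: f = (1/2)^(30/26) ≈ 0.4494; Cmin,ss = (532/108)·f/(1−f) ≈ 4.021 mg/L.
Difference ≈ 1.839 − 4.021 ≈ -2.182 mg/L.

-2.2 mg/L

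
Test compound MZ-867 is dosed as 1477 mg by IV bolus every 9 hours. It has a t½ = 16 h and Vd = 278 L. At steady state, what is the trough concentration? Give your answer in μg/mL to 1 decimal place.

11.1 μg/mL

Over one 9-h interval, 9/16 ≈ 0.5625 half-lives elapse, leaving f ≈ 0.6771 of each dose.
Single-dose peak C₀ = D/Vd = 1477/278 ≈ 5.313 μg/mL.
Steady-state trough Cmin,ss = C₀·f/(1−f) ≈ 5.313 × 0.6771/0.3229 ≈ 11.141 μg/mL.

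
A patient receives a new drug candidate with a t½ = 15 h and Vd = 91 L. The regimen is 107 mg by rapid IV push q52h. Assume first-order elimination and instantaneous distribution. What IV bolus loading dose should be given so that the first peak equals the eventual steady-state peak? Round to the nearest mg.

118 mg

f = (1/2)^(52/15) ≈ 0.090454; accumulation ratio R = 1/(1−f) ≈ 1.09945.
Loading dose to hit Cmax,ss on first dose: D_load = D_maint·R ≈ 107 × 1.09945 ≈ 117.64 mg.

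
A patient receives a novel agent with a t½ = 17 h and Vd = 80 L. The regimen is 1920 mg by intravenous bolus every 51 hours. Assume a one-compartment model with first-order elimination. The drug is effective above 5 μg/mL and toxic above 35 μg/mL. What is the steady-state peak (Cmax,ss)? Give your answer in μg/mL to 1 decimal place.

The dosing interval is 3 half-lives, so f = 2^(−3) = 0.125.
At steady state, R = 1/(1 − 0.125) = 8/7.
Single-dose peak C₀ = D/Vd = 1920/80 = 24 μg/mL.
Steady-state peak Cmax,ss = C₀·R = 24 × 8/7 ≈ 27.429 μg/mL.
Peak 27.4 μg/mL vs MTC 35 μg/mL: below toxic threshold.

27.4 μg/mL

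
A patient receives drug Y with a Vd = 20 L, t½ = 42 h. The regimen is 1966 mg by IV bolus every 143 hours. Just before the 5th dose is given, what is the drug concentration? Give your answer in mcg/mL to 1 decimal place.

f = (1/2)^(τ/t½) = (1/2)^(143/42) ≈ 0.0944.
C₀ = D/Vd = 1966/20 ≈ 98.300 mcg/mL.
Before the 5th dose, 4 doses have been given. Superposition: Cmin = C₀·(f + f² + … + f^4).
≈ 98.300 × (0.0944 + 0.0089 + 0.0008 + 0.0001) ≈ 98.300 × 0.1042 ≈ 10.243 mcg/mL.

10.2 mcg/mL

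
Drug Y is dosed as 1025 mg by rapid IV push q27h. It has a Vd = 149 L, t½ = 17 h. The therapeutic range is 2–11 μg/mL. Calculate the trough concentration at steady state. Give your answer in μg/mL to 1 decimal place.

3.4 μg/mL

τ/t½ = 27/17 ≈ 1.5882, so fraction remaining f = (1/2)^(27/17) ≈ 0.3326.
Single-dose peak C₀ = D/Vd = 1025/149 ≈ 6.879 μg/mL.
Steady-state trough Cmin,ss = C₀·f/(1−f) ≈ 6.879 × 0.3326/0.6674 ≈ 3.428 μg/mL.
Trough 3.4 μg/mL vs MEC 2 μg/mL: adequate.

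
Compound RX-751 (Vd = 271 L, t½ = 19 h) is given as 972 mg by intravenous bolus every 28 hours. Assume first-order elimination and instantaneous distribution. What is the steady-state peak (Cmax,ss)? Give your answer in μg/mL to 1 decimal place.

τ/t½ = 28/19 ≈ 1.4737, so fraction remaining f = (1/2)^(28/19) ≈ 0.3601.
Accumulation ratio R = 1/(1 − f) ≈ 1/0.6399 ≈ 1.5627.
Each bolus raises the concentration by D/Vd = 972/271 ≈ 3.587 μg/mL.
Steady-state peak Cmax,ss = C₀·R ≈ 3.587 × 1.5627 ≈ 5.605 μg/mL.

5.6 μg/mL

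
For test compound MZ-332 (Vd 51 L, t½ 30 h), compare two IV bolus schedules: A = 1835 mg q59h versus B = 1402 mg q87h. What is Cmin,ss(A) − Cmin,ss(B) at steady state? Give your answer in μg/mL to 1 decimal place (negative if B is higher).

Regimen A: f = (1/2)^(59/30) ≈ 0.2558; Cmin,ss = (1835/51)·f/(1−f) ≈ 12.367 μg/mL.
Regimen B: f = (1/2)^(87/30) ≈ 0.1340; Cmin,ss = (1402/51)·f/(1−f) ≈ 4.254 μg/mL.
Difference ≈ 12.367 − 4.254 ≈ 8.113 μg/mL.

8.1 μg/mL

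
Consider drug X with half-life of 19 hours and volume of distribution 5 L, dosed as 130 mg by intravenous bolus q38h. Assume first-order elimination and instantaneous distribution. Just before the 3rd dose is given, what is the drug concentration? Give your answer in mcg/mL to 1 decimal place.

f = (1/2)^(τ/t½) = (1/2)^(38/19) ≈ 0.2500.
C₀ = D/Vd = 130/5 ≈ 26.000 mcg/mL.
Before the 3rd dose, 2 doses have been given. Superposition: Cmin = C₀·(f + f²).
≈ 26.000 × (0.2500 + 0.0625) ≈ 26.000 × 0.3125 ≈ 8.125 mcg/mL.

8.1 mcg/mL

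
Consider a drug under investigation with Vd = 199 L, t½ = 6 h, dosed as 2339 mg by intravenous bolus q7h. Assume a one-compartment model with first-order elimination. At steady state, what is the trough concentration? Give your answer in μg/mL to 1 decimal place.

Over one 7-h interval, 7/6 ≈ 1.1667 half-lives elapse, leaving f ≈ 0.4454 of each dose.
At steady state, accumulation factor R = 1/(1 − e^(−kτ)) ≈ 1.8031.
Each bolus raises the concentration by D/Vd = 2339/199 ≈ 11.754 μg/mL.
Cmax,ss = C₀/(1 − f) ≈ 11.754/0.5546 ≈ 21.194 μg/mL.
Steady-state trough Cmin,ss = Cmax,ss·f ≈ 21.194 × 0.4454 ≈ 9.440 μg/mL.

9.4 μg/mL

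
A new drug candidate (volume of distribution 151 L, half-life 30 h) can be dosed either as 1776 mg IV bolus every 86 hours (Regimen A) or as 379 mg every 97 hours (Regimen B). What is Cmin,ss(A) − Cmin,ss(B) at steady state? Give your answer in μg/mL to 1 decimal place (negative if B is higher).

1.6 μg/mL

Regimen A: f = (1/2)^(86/30) ≈ 0.1371; Cmin,ss = (1776/151)·f/(1−f) ≈ 1.869 μg/mL.
Regimen B: f = (1/2)^(97/30) ≈ 0.1063; Cmin,ss = (379/151)·f/(1−f) ≈ 0.299 μg/mL.
Difference ≈ 1.869 − 0.299 ≈ 1.570 μg/mL.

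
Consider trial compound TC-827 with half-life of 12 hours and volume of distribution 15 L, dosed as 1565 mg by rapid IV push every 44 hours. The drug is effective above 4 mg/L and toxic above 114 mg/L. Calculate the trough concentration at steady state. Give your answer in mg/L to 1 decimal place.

Over one 44-h interval, 44/12 ≈ 3.6667 half-lives elapse, leaving f ≈ 0.0787 of each dose.
Each bolus raises the concentration by D/Vd = 1565/15 ≈ 104.333 mg/L.
Steady-state trough Cmin,ss = C₀·f/(1−f) ≈ 104.333 × 0.0787/0.9213 ≈ 8.912 mg/L.
Trough 8.9 mg/L vs MEC 4 mg/L: adequate.

8.9 mg/L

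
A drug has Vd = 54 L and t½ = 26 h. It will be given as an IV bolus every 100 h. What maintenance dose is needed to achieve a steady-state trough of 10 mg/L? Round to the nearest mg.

τ/t½ = 100/26 ≈ 3.8462, so f = (1/2)^(100/26) ≈ 0.069533.
Cmin,ss = (D/Vd)·f/(1−f), so D = Cmin,ss·Vd·(1−f)/f.
D = 10 × 54 × (1−f)/f ≈ 10 × 54 × 13.38166 ≈ 7226.10 mg.

7226 mg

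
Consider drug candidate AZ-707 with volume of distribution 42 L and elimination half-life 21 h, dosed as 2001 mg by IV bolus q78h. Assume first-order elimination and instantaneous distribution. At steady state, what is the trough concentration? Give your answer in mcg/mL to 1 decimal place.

k = ln2/t½ = ln2/21 ≈ 0.033007 h⁻¹; fraction remaining f = e^(−kτ) = e^(−0.033007×78) ≈ 0.0762.
Single-dose peak C₀ = D/Vd = 2001/42 ≈ 47.643 mcg/mL.
Steady-state trough Cmin,ss = C₀·f/(1−f) ≈ 47.643 × 0.0762/0.9238 ≈ 3.930 mcg/mL.

3.9 mcg/mL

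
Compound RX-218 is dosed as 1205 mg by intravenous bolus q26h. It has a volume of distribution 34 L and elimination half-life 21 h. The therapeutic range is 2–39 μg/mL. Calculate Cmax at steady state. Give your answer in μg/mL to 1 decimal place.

61.5 μg/mL

Over one 26-h interval, 26/21 ≈ 1.2381 half-lives elapse, leaving f ≈ 0.4239 of each dose.
At steady state, accumulation factor R = 1/(1 − e^(−kτ)) ≈ 1.7358.
Single-dose peak C₀ = D/Vd = 1205/34 ≈ 35.441 μg/mL.
Cmax,ss = C₀/(1 − f) ≈ 35.441/0.5761 ≈ 61.519 μg/mL.
Peak 61.5 μg/mL vs MTC 39 μg/mL: exceeds toxic threshold.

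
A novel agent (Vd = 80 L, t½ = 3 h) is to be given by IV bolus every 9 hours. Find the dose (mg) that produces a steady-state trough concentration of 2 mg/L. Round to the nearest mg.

τ/t½ = 9/3 ≈ 3, so f = (1/2)^(9/3) ≈ 0.125000.
Cmin,ss = (D/Vd)·f/(1−f), so D = Cmin,ss·Vd·(1−f)/f.
D = 2 × 80 × (1−f)/f ≈ 2 × 80 × 7.00000 ≈ 1120.00 mg.

1120 mg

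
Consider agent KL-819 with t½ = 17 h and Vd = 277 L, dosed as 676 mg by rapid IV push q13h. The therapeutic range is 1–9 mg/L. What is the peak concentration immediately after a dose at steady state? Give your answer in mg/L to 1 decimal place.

k = ln2/t½ = ln2/17 ≈ 0.040773 h⁻¹; fraction remaining f = e^(−kτ) = e^(−0.040773×13) ≈ 0.5886.
Accumulation ratio R = 1/(1 − f) ≈ 1/0.4114 ≈ 2.4307.
Single-dose peak C₀ = D/Vd = 676/277 ≈ 2.440 mg/L.
Cmax,ss = C₀/(1 − f) ≈ 2.440/0.4114 ≈ 5.931 mg/L.
Peak 5.9 mg/L vs MTC 9 mg/L: below toxic threshold.

5.9 mg/L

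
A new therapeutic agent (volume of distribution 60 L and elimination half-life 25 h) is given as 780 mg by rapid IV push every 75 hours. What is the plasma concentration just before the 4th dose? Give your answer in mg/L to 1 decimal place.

f = (1/2)^(τ/t½) = (1/2)^(75/25) ≈ 0.1250.
C₀ = D/Vd = 780/60 ≈ 13.000 mg/L.
Before the 4th dose, 3 doses have been given. Superposition: Cmin = C₀·(f + f² + … + f^3).
≈ 13.000 × (0.1250 + 0.0156 + 0.0020) ≈ 13.000 × 0.1426 ≈ 1.854 mg/L.

1.9 mg/L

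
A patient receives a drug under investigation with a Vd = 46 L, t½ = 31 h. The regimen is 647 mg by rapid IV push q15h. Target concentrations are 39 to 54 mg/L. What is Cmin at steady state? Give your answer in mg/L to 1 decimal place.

τ/t½ = 15/31 ≈ 0.48387, so fraction remaining f = (1/2)^(15/31) ≈ 0.7151.
Accumulation ratio R = 1/(1 − f) ≈ 1/0.2849 ≈ 3.5100.
Single-dose peak C₀ = D/Vd = 647/46 ≈ 14.065 mg/L.
Steady-state peak Cmax,ss = C₀·R ≈ 14.065 × 3.5100 ≈ 49.368 mg/L.
One interval later, Cmin,ss = Cmax,ss·e^(−kτ) ≈ 49.368 × 0.7151 ≈ 35.303 mg/L.
Trough 35.3 mg/L vs MEC 39 mg/L: subtherapeutic.

35.3 mg/L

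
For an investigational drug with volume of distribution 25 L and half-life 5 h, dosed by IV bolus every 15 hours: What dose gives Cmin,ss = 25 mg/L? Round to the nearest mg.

4375 mg

τ/t½ = 15/5 ≈ 3, so f = (1/2)^(15/5) ≈ 0.125000.
Cmin,ss = (D/Vd)·f/(1−f), so D = Cmin,ss·Vd·(1−f)/f.
D = 25 × 25 × (1−f)/f ≈ 25 × 25 × 7.00000 ≈ 4375.00 mg.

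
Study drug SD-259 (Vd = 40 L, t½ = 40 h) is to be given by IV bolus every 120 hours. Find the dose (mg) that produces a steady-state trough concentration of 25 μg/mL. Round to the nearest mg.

τ/t½ = 120/40 ≈ 3, so f = (1/2)^(120/40) ≈ 0.125000.
Cmin,ss = (D/Vd)·f/(1−f), so D = Cmin,ss·Vd·(1−f)/f.
D = 25 × 40 × (1−f)/f ≈ 25 × 40 × 7.00000 ≈ 7000.00 mg.

7000 mg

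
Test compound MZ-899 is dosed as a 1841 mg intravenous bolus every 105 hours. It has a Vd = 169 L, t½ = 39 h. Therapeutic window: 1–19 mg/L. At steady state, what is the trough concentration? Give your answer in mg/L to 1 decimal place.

2.0 mg/L

τ/t½ = 105/39 ≈ 2.6923, so fraction remaining f = (1/2)^(105/39) ≈ 0.1547.
At steady state, accumulation factor R = 1/(1 − e^(−kτ)) ≈ 1.1830.
Single-dose peak C₀ = D/Vd = 1841/169 ≈ 10.893 mg/L.
Steady-state peak Cmax,ss = C₀·R ≈ 10.893 × 1.1830 ≈ 12.886 mg/L.
Steady-state trough Cmin,ss = Cmax,ss·f ≈ 12.886 × 0.1547 ≈ 1.993 mg/L.
Trough 2.0 mg/L vs MEC 1 mg/L: adequate.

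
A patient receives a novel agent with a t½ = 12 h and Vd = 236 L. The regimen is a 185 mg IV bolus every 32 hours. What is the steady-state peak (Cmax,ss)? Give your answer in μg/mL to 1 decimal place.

0.9 μg/mL

τ/t½ = 32/12 ≈ 2.6667, so fraction remaining f = (1/2)^(32/12) ≈ 0.1575.
At steady state, accumulation factor R = 1/(1 − e^(−kτ)) ≈ 1.1869.
Single-dose peak C₀ = D/Vd = 185/236 ≈ 0.784 μg/mL.
Steady-state peak Cmax,ss = C₀·R ≈ 0.784 × 1.1869 ≈ 0.931 μg/mL.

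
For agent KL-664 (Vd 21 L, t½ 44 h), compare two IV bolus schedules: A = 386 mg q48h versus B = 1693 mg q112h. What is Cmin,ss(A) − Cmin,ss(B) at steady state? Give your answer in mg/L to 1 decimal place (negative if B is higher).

-0.4 mg/L

Regimen A: f = (1/2)^(48/44) ≈ 0.4695; Cmin,ss = (386/21)·f/(1−f) ≈ 16.267 mg/L.
Regimen B: f = (1/2)^(112/44) ≈ 0.1713; Cmin,ss = (1693/21)·f/(1−f) ≈ 16.665 mg/L.
Difference ≈ 16.267 − 16.665 ≈ -0.398 mg/L.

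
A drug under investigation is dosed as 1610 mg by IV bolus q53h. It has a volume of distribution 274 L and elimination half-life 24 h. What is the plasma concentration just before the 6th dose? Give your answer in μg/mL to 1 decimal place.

1.6 μg/mL

f = (1/2)^(τ/t½) = (1/2)^(53/24) ≈ 0.2164.
C₀ = D/Vd = 1610/274 ≈ 5.876 μg/mL.
Before the 6th dose, 5 doses have been given. Superposition: Cmin = C₀·(f + f² + … + f^5).
≈ 5.876 × (0.2164 + 0.0468 + 0.0101 + 0.0022 + 0.0005) ≈ 5.876 × 0.2760 ≈ 1.622 μg/mL.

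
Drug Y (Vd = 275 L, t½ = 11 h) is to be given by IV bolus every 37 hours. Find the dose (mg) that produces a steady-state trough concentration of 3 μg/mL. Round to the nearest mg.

τ/t½ = 37/11 ≈ 3.3636, so f = (1/2)^(37/11) ≈ 0.097150.
Cmin,ss = (D/Vd)·f/(1−f), so D = Cmin,ss·Vd·(1−f)/f.
D = 3 × 275 × (1−f)/f ≈ 3 × 275 × 9.29336 ≈ 7667.02 mg.

7667 mg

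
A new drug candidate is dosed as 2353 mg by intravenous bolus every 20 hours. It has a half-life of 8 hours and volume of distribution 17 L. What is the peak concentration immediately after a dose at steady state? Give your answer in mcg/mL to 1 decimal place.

168.1 mcg/mL

k = ln2/t½ = ln2/8 ≈ 0.086643 h⁻¹; fraction remaining f = e^(−kτ) = e^(−0.086643×20) ≈ 0.1768.
Accumulation ratio R = 1/(1 − f) ≈ 1/0.8232 ≈ 1.2148.
Single-dose peak C₀ = D/Vd = 2353/17 ≈ 138.412 mcg/mL.
Steady-state peak Cmax,ss = C₀·R ≈ 138.412 × 1.2148 ≈ 168.143 mcg/mL.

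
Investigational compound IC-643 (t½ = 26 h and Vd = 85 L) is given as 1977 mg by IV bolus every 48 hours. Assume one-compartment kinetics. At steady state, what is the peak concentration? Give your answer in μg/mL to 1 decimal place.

32.2 μg/mL

k = ln2/t½ = ln2/26 ≈ 0.026660 h⁻¹; fraction remaining f = e^(−kτ) = e^(−0.026660×48) ≈ 0.2781.
Accumulation ratio R = 1/(1 − f) ≈ 1/0.7219 ≈ 1.3852.
Single-dose peak C₀ = D/Vd = 1977/85 ≈ 23.259 μg/mL.
Steady-state peak Cmax,ss = C₀·R ≈ 23.259 × 1.3852 ≈ 32.218 μg/mL.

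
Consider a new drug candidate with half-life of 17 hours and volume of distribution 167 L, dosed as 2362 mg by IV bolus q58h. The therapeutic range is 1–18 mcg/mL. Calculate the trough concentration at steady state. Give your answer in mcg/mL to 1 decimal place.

Over one 58-h interval, 58/17 ≈ 3.4118 half-lives elapse, leaving f ≈ 0.0940 of each dose.
At steady state, accumulation factor R = 1/(1 − e^(−kτ)) ≈ 1.1038.
Each bolus raises the concentration by D/Vd = 2362/167 ≈ 14.144 mcg/mL.
Steady-state peak Cmax,ss = C₀·R ≈ 14.144 × 1.1038 ≈ 15.612 mcg/mL.
One interval later, Cmin,ss = Cmax,ss·e^(−kτ) ≈ 15.612 × 0.0940 ≈ 1.468 mcg/mL.
Trough 1.5 mcg/mL vs MEC 1 mcg/mL: adequate.

1.5 mcg/mL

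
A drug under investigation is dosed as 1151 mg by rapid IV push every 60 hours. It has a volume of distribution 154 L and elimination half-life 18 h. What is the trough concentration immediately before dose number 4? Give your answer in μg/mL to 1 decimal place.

0.8 μg/mL

f = (1/2)^(τ/t½) = (1/2)^(60/18) ≈ 0.0992.
C₀ = D/Vd = 1151/154 ≈ 7.474 μg/mL.
Before the 4th dose, 3 doses have been given. Superposition: Cmin = C₀·(f + f² + … + f^3).
≈ 7.474 × (0.0992 + 0.0098 + 0.0010) ≈ 7.474 × 0.1100 ≈ 0.822 μg/mL.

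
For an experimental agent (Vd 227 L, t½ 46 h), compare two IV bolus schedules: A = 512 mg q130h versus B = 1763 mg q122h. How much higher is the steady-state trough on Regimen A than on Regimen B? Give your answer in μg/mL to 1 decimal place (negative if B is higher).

-1.1 μg/mL

Regimen A: f = (1/2)^(130/46) ≈ 0.1410; Cmin,ss = (512/227)·f/(1−f) ≈ 0.370 μg/mL.
Regimen B: f = (1/2)^(122/46) ≈ 0.1591; Cmin,ss = (1763/227)·f/(1−f) ≈ 1.469 μg/mL.
Difference ≈ 0.370 − 1.469 ≈ -1.099 μg/mL.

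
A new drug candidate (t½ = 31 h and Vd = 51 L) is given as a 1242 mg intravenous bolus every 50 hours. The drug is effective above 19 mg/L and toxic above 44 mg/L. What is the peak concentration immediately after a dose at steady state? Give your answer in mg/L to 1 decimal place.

36.2 mg/L

k = ln2/t½ = ln2/31 ≈ 0.022360 h⁻¹; fraction remaining f = e^(−kτ) = e^(−0.022360×50) ≈ 0.3269.
At steady state, accumulation factor R = 1/(1 − e^(−kτ)) ≈ 1.4857.
Each bolus raises the concentration by D/Vd = 1242/51 ≈ 24.353 mg/L.
Cmax,ss = C₀/(1 − f) ≈ 24.353/0.6731 ≈ 36.180 mg/L.
Peak 36.2 mg/L vs MTC 44 mg/L: below toxic threshold.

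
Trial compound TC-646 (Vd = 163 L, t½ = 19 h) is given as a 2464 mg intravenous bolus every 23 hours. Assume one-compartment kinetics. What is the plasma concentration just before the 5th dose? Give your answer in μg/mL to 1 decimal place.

f = (1/2)^(τ/t½) = (1/2)^(23/19) ≈ 0.4321.
C₀ = D/Vd = 2464/163 ≈ 15.117 μg/mL.
Before the 5th dose, 4 doses have been given. Superposition: Cmin = C₀·(f + f² + … + f^4).
≈ 15.117 × (0.4321 + 0.1867 + 0.0807 + 0.0349) ≈ 15.117 × 0.7344 ≈ 11.102 μg/mL.

11.1 μg/mL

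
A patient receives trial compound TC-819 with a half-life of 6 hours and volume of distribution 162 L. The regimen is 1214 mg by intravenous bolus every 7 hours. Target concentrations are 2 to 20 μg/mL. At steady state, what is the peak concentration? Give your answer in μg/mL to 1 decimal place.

13.5 μg/mL

τ/t½ = 7/6 ≈ 1.1667, so fraction remaining f = (1/2)^(7/6) ≈ 0.4454.
At steady state, accumulation factor R = 1/(1 − e^(−kτ)) ≈ 1.8031.
Single-dose peak C₀ = D/Vd = 1214/162 ≈ 7.494 μg/mL.
Steady-state peak Cmax,ss = C₀·R ≈ 7.494 × 1.8031 ≈ 13.512 μg/mL.
Peak 13.5 μg/mL vs MTC 20 μg/mL: below toxic threshold.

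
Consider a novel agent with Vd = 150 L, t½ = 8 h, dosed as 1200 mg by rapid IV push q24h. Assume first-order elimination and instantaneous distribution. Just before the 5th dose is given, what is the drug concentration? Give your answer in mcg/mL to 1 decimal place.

1.1 mcg/mL

f = (1/2)^(τ/t½) = (1/2)^(24/8) ≈ 0.1250.
C₀ = D/Vd = 1200/150 ≈ 8.000 mcg/mL.
Before the 5th dose, 4 doses have been given. Superposition: Cmin = C₀·(f + f² + … + f^4).
≈ 8.000 × (0.1250 + 0.0156 + 0.0020 + 0.0002) ≈ 8.000 × 0.1428 ≈ 1.142 mcg/mL.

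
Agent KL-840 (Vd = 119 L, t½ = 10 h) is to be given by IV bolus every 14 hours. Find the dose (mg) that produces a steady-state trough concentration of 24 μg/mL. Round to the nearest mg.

τ/t½ = 14/10 ≈ 1.4, so f = (1/2)^(14/10) ≈ 0.378929.
Cmin,ss = (D/Vd)·f/(1−f), so D = Cmin,ss·Vd·(1−f)/f.
D = 24 × 119 × (1−f)/f ≈ 24 × 119 × 1.63902 ≈ 4681.04 mg.

4681 mg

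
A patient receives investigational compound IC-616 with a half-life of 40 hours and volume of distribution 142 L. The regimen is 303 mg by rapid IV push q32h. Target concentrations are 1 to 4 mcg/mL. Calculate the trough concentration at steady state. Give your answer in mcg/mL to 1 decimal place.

2.9 mcg/mL

τ/t½ = 32/40 ≈ 0.8, so fraction remaining f = (1/2)^(32/40) ≈ 0.5743.
Accumulation ratio R = 1/(1 − f) ≈ 1/0.4257 ≈ 2.3491.
Single-dose peak C₀ = D/Vd = 303/142 ≈ 2.134 mcg/mL.
Steady-state peak Cmax,ss = C₀·R ≈ 2.134 × 2.3491 ≈ 5.013 mcg/mL.
One interval later, Cmin,ss = Cmax,ss·e^(−kτ) ≈ 5.013 × 0.5743 ≈ 2.879 mcg/mL.
Trough 2.9 mcg/mL vs MEC 1 mcg/mL: adequate.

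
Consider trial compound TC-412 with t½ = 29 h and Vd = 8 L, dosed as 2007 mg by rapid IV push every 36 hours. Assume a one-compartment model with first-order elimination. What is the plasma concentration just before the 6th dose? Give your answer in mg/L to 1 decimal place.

f = (1/2)^(τ/t½) = (1/2)^(36/29) ≈ 0.4230.
C₀ = D/Vd = 2007/8 ≈ 250.875 mg/L.
Before the 6th dose, 5 doses have been given. Superposition: Cmin = C₀·(f + f² + … + f^5).
≈ 250.875 × (0.4230 + 0.1789 + 0.0757 + 0.0320 + 0.0135) ≈ 250.875 × 0.7231 ≈ 181.408 mg/L.

181.4 mg/L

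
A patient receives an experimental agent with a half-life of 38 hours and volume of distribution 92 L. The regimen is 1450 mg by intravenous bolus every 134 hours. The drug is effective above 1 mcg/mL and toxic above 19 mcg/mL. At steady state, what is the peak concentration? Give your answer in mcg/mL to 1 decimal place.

17.3 mcg/mL

k = ln2/t½ = ln2/38 ≈ 0.018241 h⁻¹; fraction remaining f = e^(−kτ) = e^(−0.018241×134) ≈ 0.0868.
At steady state, accumulation factor R = 1/(1 − e^(−kτ)) ≈ 1.0951.
Each bolus raises the concentration by D/Vd = 1450/92 ≈ 15.761 mcg/mL.
Cmax,ss = C₀/(1 − f) ≈ 15.761/0.9132 ≈ 17.259 mcg/mL.
Peak 17.3 mcg/mL vs MTC 19 mcg/mL: below toxic threshold.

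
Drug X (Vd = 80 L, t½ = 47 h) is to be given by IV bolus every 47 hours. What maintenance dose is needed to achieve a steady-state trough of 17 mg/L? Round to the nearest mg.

1360 mg

τ/t½ = 47/47 ≈ 1, so f = (1/2)^(47/47) ≈ 0.500000.
Cmin,ss = (D/Vd)·f/(1−f), so D = Cmin,ss·Vd·(1−f)/f.
D = 17 × 80 × (1−f)/f ≈ 17 × 80 × 1.00000 ≈ 1360.00 mg.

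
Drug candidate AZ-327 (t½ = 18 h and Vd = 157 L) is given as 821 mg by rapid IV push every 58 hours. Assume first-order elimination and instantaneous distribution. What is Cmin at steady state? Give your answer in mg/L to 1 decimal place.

0.6 mg/L

Over one 58-h interval, 58/18 ≈ 3.2222 half-lives elapse, leaving f ≈ 0.1072 of each dose.
Each bolus raises the concentration by D/Vd = 821/157 ≈ 5.229 mg/L.
Steady-state trough Cmin,ss = C₀·f/(1−f) ≈ 5.229 × 0.1072/0.8928 ≈ 0.628 mg/L.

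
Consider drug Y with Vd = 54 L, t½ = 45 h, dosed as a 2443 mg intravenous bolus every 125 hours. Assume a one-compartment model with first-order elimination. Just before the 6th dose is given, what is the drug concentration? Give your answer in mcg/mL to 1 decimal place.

7.7 mcg/mL

f = (1/2)^(τ/t½) = (1/2)^(125/45) ≈ 0.1458.
C₀ = D/Vd = 2443/54 ≈ 45.241 mcg/mL.
Before the 6th dose, 5 doses have been given. Superposition: Cmin = C₀·(f + f² + … + f^5).
≈ 45.241 × (0.1458 + 0.0213 + 0.0031 + 0.0005 + 0.0001) ≈ 45.241 × 0.1708 ≈ 7.727 mcg/mL.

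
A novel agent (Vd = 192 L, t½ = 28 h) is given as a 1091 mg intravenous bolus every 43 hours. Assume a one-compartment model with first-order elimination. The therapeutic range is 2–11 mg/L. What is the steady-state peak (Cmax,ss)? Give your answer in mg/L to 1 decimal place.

k = ln2/t½ = ln2/28 ≈ 0.024755 h⁻¹; fraction remaining f = e^(−kτ) = e^(−0.024755×43) ≈ 0.3449.
At steady state, accumulation factor R = 1/(1 − e^(−kτ)) ≈ 1.5265.
Each bolus raises the concentration by D/Vd = 1091/192 ≈ 5.682 mg/L.
Steady-state peak Cmax,ss = C₀·R ≈ 5.682 × 1.5265 ≈ 8.674 mg/L.
Peak 8.7 mg/L vs MTC 11 mg/L: below toxic threshold.

8.7 mg/L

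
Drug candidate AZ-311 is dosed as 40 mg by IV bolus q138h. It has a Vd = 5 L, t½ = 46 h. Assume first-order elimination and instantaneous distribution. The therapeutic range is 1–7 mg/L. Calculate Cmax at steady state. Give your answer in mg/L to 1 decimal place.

9.1 mg/L

τ = 138 h = 3 half-lives, so f = (1/2)^3 = 0.125.
At steady state, R = 1/(1 − 0.125) = 8/7.
Single-dose peak C₀ = D/Vd = 40/5 = 8 mg/L.
Steady-state peak Cmax,ss = C₀·R = 8 × 8/7 ≈ 9.143 mg/L.
Peak 9.1 mg/L vs MTC 7 mg/L: exceeds toxic threshold.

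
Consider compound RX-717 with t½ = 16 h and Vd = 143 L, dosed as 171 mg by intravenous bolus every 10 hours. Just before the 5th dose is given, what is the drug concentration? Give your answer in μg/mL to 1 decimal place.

f = (1/2)^(τ/t½) = (1/2)^(10/16) ≈ 0.6484.
C₀ = D/Vd = 171/143 ≈ 1.196 μg/mL.
Before the 5th dose, 4 doses have been given. Superposition: Cmin = C₀·(f + f² + … + f^4).
≈ 1.196 × (0.6484 + 0.4204 + 0.2726 + 0.1768) ≈ 1.196 × 1.5182 ≈ 1.816 μg/mL.

1.8 μg/mL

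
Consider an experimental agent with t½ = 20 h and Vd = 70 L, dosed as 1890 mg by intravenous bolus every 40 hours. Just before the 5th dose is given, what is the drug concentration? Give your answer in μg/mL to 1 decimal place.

9.0 μg/mL

f = (1/2)^(τ/t½) = (1/2)^(40/20) ≈ 0.2500.
C₀ = D/Vd = 1890/70 ≈ 27.000 μg/mL.
Before the 5th dose, 4 doses have been given. Superposition: Cmin = C₀·(f + f² + … + f^4).
≈ 27.000 × (0.2500 + 0.0625 + 0.0156 + 0.0039) ≈ 27.000 × 0.3320 ≈ 8.964 μg/mL.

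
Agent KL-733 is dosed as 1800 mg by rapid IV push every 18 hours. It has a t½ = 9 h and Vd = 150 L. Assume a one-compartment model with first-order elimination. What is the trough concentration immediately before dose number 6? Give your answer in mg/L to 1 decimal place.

4.0 mg/L

f = (1/2)^(τ/t½) = (1/2)^(18/9) ≈ 0.2500.
C₀ = D/Vd = 1800/150 ≈ 12.000 mg/L.
Before the 6th dose, 5 doses have been given. Superposition: Cmin = C₀·(f + f² + … + f^5).
≈ 12.000 × (0.2500 + 0.0625 + 0.0156 + 0.0039 + 0.0010) ≈ 12.000 × 0.3330 ≈ 3.996 mg/L.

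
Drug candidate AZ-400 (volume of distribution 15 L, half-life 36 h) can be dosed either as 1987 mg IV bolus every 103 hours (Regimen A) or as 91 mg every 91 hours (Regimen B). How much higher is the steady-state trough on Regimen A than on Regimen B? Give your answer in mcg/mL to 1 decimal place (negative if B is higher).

19.9 mcg/mL

Regimen A: f = (1/2)^(103/36) ≈ 0.1376; Cmin,ss = (1987/15)·f/(1−f) ≈ 21.136 mcg/mL.
Regimen B: f = (1/2)^(91/36) ≈ 0.1734; Cmin,ss = (91/15)·f/(1−f) ≈ 1.273 mcg/mL.
Difference ≈ 21.136 − 1.273 ≈ 19.863 mcg/mL.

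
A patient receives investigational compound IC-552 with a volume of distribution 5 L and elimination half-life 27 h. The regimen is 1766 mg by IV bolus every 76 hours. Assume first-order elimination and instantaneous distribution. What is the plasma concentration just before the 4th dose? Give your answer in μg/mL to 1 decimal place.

f = (1/2)^(τ/t½) = (1/2)^(76/27) ≈ 0.1421.
C₀ = D/Vd = 1766/5 ≈ 353.200 μg/mL.
Before the 4th dose, 3 doses have been given. Superposition: Cmin = C₀·(f + f² + … + f^3).
≈ 353.200 × (0.1421 + 0.0202 + 0.0029) ≈ 353.200 × 0.1652 ≈ 58.349 μg/mL.

58.3 μg/mL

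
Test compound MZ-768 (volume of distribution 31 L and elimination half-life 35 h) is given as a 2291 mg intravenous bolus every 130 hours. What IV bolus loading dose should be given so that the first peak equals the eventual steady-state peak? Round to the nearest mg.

2480 mg

f = (1/2)^(130/35) ≈ 0.076188; accumulation ratio R = 1/(1−f) ≈ 1.08247.
Loading dose to hit Cmax,ss on first dose: D_load = D_maint·R ≈ 2291 × 1.08247 ≈ 2479.94 mg.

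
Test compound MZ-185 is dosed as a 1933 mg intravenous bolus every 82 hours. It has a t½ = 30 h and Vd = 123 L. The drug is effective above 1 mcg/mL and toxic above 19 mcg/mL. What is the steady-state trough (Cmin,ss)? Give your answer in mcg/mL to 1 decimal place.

2.8 mcg/mL

k = ln2/t½ = ln2/30 ≈ 0.023105 h⁻¹; fraction remaining f = e^(−kτ) = e^(−0.023105×82) ≈ 0.1504.
Single-dose peak C₀ = D/Vd = 1933/123 ≈ 15.715 mcg/mL.
Steady-state trough Cmin,ss = C₀·f/(1−f) ≈ 15.715 × 0.1504/0.8496 ≈ 2.782 mcg/mL.
Trough 2.8 mcg/mL vs MEC 1 mcg/mL: adequate.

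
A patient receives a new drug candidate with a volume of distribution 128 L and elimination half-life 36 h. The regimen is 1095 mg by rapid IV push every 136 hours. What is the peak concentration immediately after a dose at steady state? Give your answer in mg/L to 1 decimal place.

9.2 mg/L

Over one 136-h interval, 136/36 ≈ 3.7778 half-lives elapse, leaving f ≈ 0.0729 of each dose.
Accumulation ratio R = 1/(1 − f) ≈ 1/0.9271 ≈ 1.0786.
Each bolus raises the concentration by D/Vd = 1095/128 ≈ 8.555 mg/L.
Steady-state peak Cmax,ss = C₀·R ≈ 8.555 × 1.0786 ≈ 9.227 mg/L.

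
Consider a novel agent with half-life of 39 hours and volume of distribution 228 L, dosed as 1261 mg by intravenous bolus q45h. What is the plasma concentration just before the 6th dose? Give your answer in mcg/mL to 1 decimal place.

f = (1/2)^(τ/t½) = (1/2)^(45/39) ≈ 0.4494.
C₀ = D/Vd = 1261/228 ≈ 5.531 mcg/mL.
Before the 6th dose, 5 doses have been given. Superposition: Cmin = C₀·(f + f² + … + f^5).
≈ 5.531 × (0.4494 + 0.2020 + 0.0908 + 0.0408 + 0.0183) ≈ 5.531 × 0.8013 ≈ 4.432 mcg/mL.

4.4 mcg/mL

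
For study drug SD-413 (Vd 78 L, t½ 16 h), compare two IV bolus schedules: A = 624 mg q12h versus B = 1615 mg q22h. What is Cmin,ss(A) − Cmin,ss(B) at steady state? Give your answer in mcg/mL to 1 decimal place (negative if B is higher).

Regimen A: f = (1/2)^(12/16) ≈ 0.5946; Cmin,ss = (624/78)·f/(1−f) ≈ 11.734 mcg/mL.
Regimen B: f = (1/2)^(22/16) ≈ 0.3856; Cmin,ss = (1615/78)·f/(1−f) ≈ 12.995 mcg/mL.
Difference ≈ 11.734 − 12.995 ≈ -1.261 mcg/mL.

-1.3 mcg/mL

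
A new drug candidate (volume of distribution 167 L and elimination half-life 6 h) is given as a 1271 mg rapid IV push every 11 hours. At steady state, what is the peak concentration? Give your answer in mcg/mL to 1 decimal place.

10.6 mcg/mL

τ/t½ = 11/6 ≈ 1.8333, so fraction remaining f = (1/2)^(11/6) ≈ 0.2806.
At steady state, accumulation factor R = 1/(1 − e^(−kτ)) ≈ 1.3900.
Each bolus raises the concentration by D/Vd = 1271/167 ≈ 7.611 mcg/mL.
Steady-state peak Cmax,ss = C₀·R ≈ 7.611 × 1.3900 ≈ 10.579 mcg/mL.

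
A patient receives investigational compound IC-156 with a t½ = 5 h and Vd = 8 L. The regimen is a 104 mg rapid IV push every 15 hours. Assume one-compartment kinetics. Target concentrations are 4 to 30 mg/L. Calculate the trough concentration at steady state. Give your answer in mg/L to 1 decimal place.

τ = 15 h = 3 half-lives, so f = (1/2)^3 = 0.125.
Accumulation ratio R = 1/(1 − f) = 1/0.875 = 8/7.
Single-dose peak C₀ = D/Vd = 104/8 = 13 mg/L.
Steady-state peak Cmax,ss = C₀·R = 13 × 8/7 ≈ 14.857 mg/L.
Steady-state trough Cmin,ss = Cmax,ss·f ≈ 14.857 × 0.125 ≈ 1.857 mg/L.
Trough 1.9 mg/L vs MEC 4 mg/L: subtherapeutic.

1.9 mg/L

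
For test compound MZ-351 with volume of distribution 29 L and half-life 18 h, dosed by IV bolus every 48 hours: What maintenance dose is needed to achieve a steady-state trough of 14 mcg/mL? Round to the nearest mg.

2172 mg

τ/t½ = 48/18 ≈ 2.6667, so f = (1/2)^(48/18) ≈ 0.157490.
Cmin,ss = (D/Vd)·f/(1−f), so D = Cmin,ss·Vd·(1−f)/f.
D = 14 × 29 × (1−f)/f ≈ 14 × 29 × 5.34961 ≈ 2171.94 mg.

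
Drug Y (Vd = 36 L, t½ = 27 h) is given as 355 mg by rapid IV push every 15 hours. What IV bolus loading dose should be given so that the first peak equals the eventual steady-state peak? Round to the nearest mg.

f = (1/2)^(15/27) ≈ 0.680395; accumulation ratio R = 1/(1−f) ≈ 3.12886.
Loading dose to hit Cmax,ss on first dose: D_load = D_maint·R ≈ 355 × 3.12886 ≈ 1110.75 mg.

1111 mg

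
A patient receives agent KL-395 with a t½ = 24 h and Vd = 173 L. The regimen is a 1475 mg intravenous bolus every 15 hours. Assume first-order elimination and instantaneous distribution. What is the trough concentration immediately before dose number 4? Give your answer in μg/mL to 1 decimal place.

11.4 μg/mL

f = (1/2)^(τ/t½) = (1/2)^(15/24) ≈ 0.6484.
C₀ = D/Vd = 1475/173 ≈ 8.526 μg/mL.
Before the 4th dose, 3 doses have been given. Superposition: Cmin = C₀·(f + f² + … + f^3).
≈ 8.526 × (0.6484 + 0.4204 + 0.2726) ≈ 8.526 × 1.3414 ≈ 11.437 μg/mL.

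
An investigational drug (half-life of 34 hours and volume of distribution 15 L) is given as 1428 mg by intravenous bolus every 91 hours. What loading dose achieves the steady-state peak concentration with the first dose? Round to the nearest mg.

1693 mg

f = (1/2)^(91/34) ≈ 0.156424; accumulation ratio R = 1/(1−f) ≈ 1.18543.
Loading dose to hit Cmax,ss on first dose: D_load = D_maint·R ≈ 1428 × 1.18543 ≈ 1692.79 mg.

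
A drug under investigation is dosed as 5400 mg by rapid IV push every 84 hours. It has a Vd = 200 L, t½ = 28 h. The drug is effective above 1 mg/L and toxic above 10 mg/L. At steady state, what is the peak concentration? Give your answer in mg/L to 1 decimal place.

30.9 mg/L

τ = 84 h = 3 half-lives, so f = (1/2)^3 = 0.125.
At steady state, R = 1/(1 − 0.125) = 8/7.
Single-dose peak C₀ = D/Vd = 5400/200 = 27 mg/L.
Steady-state peak Cmax,ss = C₀·R = 27 × 8/7 ≈ 30.857 mg/L.
Peak 30.9 mg/L vs MTC 10 mg/L: exceeds toxic threshold.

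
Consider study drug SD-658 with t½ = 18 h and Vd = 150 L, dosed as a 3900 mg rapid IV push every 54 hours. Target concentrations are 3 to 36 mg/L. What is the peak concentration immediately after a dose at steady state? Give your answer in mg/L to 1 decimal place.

29.7 mg/L

The dosing interval is 3 half-lives, so f = 2^(−3) = 0.125.
At steady state, R = 1/(1 − 0.125) = 8/7.
Single-dose peak C₀ = D/Vd = 3900/150 = 26 mg/L.
Steady-state peak Cmax,ss = C₀·R = 26 × 8/7 ≈ 29.714 mg/L.
Peak 29.7 mg/L vs MTC 36 mg/L: below toxic threshold.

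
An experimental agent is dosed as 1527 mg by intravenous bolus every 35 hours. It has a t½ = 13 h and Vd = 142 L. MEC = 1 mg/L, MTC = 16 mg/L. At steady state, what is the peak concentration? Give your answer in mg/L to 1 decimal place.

12.7 mg/L

τ/t½ = 35/13 ≈ 2.6923, so fraction remaining f = (1/2)^(35/13) ≈ 0.1547.
Accumulation ratio R = 1/(1 − f) ≈ 1/0.8453 ≈ 1.1830.
Each bolus raises the concentration by D/Vd = 1527/142 ≈ 10.754 mg/L.
Cmax,ss = C₀/(1 − f) ≈ 10.754/0.8453 ≈ 12.722 mg/L.
Peak 12.7 mg/L vs MTC 16 mg/L: below toxic threshold.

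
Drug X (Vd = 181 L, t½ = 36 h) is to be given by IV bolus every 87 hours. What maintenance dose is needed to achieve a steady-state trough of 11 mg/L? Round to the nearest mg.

τ/t½ = 87/36 ≈ 2.4167, so f = (1/2)^(87/36) ≈ 0.187288.
Cmin,ss = (D/Vd)·f/(1−f), so D = Cmin,ss·Vd·(1−f)/f.
D = 11 × 181 × (1−f)/f ≈ 11 × 181 × 4.33937 ≈ 8639.69 mg.

8640 mg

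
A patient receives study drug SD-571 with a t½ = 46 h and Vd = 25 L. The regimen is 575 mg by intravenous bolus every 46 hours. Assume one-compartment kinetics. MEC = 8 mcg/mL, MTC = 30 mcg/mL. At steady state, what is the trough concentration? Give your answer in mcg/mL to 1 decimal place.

23.0 mcg/mL

The dosing interval is 1 half-life, so f = 2^(−1) = 0.5.
At steady state, R = 1/(1 − 0.5) = 2/1.
Single-dose peak C₀ = D/Vd = 575/25 = 23 mcg/mL.
Steady-state peak Cmax,ss = C₀·R = 23 × 2/1 ≈ 46.000 mcg/mL.
Steady-state trough Cmin,ss = Cmax,ss·f ≈ 46.000 × 0.5 ≈ 23.000 mcg/mL.
Trough 23.0 mcg/mL vs MEC 8 mcg/mL: adequate.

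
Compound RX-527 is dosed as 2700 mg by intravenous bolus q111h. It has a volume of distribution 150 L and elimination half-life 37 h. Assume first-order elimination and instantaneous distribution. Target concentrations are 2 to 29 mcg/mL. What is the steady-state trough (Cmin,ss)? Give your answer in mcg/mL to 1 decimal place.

2.6 mcg/mL

τ = 111 h = 3 half-lives, so f = (1/2)^3 = 0.125.
At steady state, R = 1/(1 − 0.125) = 8/7.
Single-dose peak C₀ = D/Vd = 2700/150 = 18 mcg/mL.
Steady-state peak Cmax,ss = C₀·R = 18 × 8/7 ≈ 20.571 mcg/mL.
Steady-state trough Cmin,ss = Cmax,ss·f ≈ 20.571 × 0.125 ≈ 2.571 mcg/mL.
Trough 2.6 mcg/mL vs MEC 2 mcg/mL: adequate.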